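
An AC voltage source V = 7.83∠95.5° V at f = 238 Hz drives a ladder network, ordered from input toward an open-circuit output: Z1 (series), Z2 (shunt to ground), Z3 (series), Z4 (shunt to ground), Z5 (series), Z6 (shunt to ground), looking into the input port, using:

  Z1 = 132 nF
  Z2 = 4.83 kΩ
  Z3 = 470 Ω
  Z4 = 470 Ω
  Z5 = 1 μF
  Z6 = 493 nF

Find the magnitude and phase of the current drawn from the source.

Step 1 — Angular frequency: ω = 2π·f = 2π·238 = 1495 rad/s.
Step 2 — Component impedances:
  Z1: Z = 1/(jωC) = -j/(ω·C) = 0 - j5066 Ω
  Z2: Z = R = 4830 Ω
  Z3: Z = R = 470 Ω
  Z4: Z = R = 470 Ω
  Z5: Z = 1/(jωC) = -j/(ω·C) = 0 - j668.7 Ω
  Z6: Z = 1/(jωC) = -j/(ω·C) = 0 - j1356 Ω
Step 3 — Ladder network (open output): work backward from the far end, alternating series and parallel combinations. Z_in = 771.3 - j5139 Ω = 5197∠-81.5° Ω.
Step 4 — Source phasor: V = 7.83∠95.5° V = -0.7505 + j7.794 V.
Step 5 — Ohm's law: I = V / Z_total = (-0.7505 + j7.794) / (771.3 - j5139) = -0.001505 + j7.978e-05 A.
Step 6 — Convert to polar: |I| = 0.001507 A, ∠I = 177.0°.

I = 0.001507∠177.0° A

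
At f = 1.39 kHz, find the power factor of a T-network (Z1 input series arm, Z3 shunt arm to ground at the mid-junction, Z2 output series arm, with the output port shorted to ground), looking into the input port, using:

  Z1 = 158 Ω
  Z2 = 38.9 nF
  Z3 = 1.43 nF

Step 1 — Angular frequency: ω = 2π·f = 2π·1390 = 8734 rad/s.
Step 2 — Component impedances:
  Z1: Z = R = 158 Ω
  Z2: Z = 1/(jωC) = -j/(ω·C) = 0 - j2943 Ω
  Z3: Z = 1/(jωC) = -j/(ω·C) = 0 - j8.007e+04 Ω
Step 3 — With the output port shorted to ground, the output series arm Z2 runs from the junction to ground; the shunt arm Z3 also runs from the junction to ground. They appear in parallel: Z3 || Z2 = 0 - j2839 Ω.
Step 4 — Series with input arm Z1: Z_in = Z1 + (Z3 || Z2) = 158 - j2839 Ω = 2843∠-86.8° Ω.
Step 5 — Power factor: PF = cos(φ) = Re(Z)/|Z| = 158/2843.5 = 0.05557.
Step 6 — Type: Im(Z) = -2839 ⇒ leading (phase φ = -86.8°).

PF = 0.05557 (leading, φ = -86.8°)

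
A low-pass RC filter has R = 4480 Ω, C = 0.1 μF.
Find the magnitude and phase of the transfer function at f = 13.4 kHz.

Step 1 — Angular frequency: ω = 2π·1.34e+04 = 8.419e+04 rad/s.
Step 2 — Transfer function: H(jω) = 1/(1 + jωRC).
Step 3 — Denominator: 1 + jωRC = 1 + j·8.419e+04·4480·1e-07 = 1 + j37.72.
Step 4 — H = 0.0007024 - j0.02649.
Step 5 — Magnitude: |H| = 0.0265 (-31.5 dB); phase: φ = -88.5°.

|H| = 0.0265 (-31.5 dB), φ = -88.5°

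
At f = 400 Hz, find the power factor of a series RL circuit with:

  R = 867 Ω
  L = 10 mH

Step 1 — Angular frequency: ω = 2π·f = 2π·400 = 2513 rad/s.
Step 2 — Component impedances:
  R: Z = R = 867 Ω
  L: Z = jωL = j·2513·0.01 = 0 + j25.13 Ω
Step 3 — Series combination: Z_total = R + L = 867 + j25.13 Ω = 867.4∠1.7° Ω.
Step 4 — Power factor: PF = cos(φ) = Re(Z)/|Z| = 867/867.36 = 0.9996.
Step 5 — Type: Im(Z) = 25.13 ⇒ lagging (phase φ = 1.7°).

PF = 0.9996 (lagging, φ = 1.7°)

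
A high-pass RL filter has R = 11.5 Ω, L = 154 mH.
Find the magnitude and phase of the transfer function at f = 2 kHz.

Step 1 — Angular frequency: ω = 2π·2000 = 1.257e+04 rad/s.
Step 2 — Transfer function: H(jω) = jωL/(R + jωL).
Step 3 — Numerator jωL = j·1935; denominator R + jωL = 11.5 + j1935.
Step 4 — H = 1 + j0.005942.
Step 5 — Magnitude: |H| = 1 (-0.0 dB); phase: φ = 0.3°.

|H| = 1 (-0.0 dB), φ = 0.3°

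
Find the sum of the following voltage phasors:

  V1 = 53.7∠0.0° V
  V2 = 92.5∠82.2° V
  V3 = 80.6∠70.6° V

Step 1 — Convert each phasor to rectangular form:
  V1 = 53.7·(cos(0.0°) + j·sin(0.0°)) = 53.7 V
  V2 = 92.5·(cos(82.2°) + j·sin(82.2°)) = 12.55 + j91.64 V
  V3 = 80.6·(cos(70.6°) + j·sin(70.6°)) = 26.77 + j76.02 V
Step 2 — Sum components: V_total = 93.03 + j167.7 V.
Step 3 — Convert to polar: |V_total| = 191.7 V, ∠V_total = 61.0°.

V_total = 191.7∠61.0° V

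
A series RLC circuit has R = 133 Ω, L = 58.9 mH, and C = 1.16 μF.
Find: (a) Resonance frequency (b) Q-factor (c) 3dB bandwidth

Step 1 — Resonance: ω₀ = 1/√(LC) = 1/√(0.0589·1.16e-06) = 3826 rad/s.
Step 2 — f₀ = ω₀/(2π) = 608.9 Hz.
Step 3 — Series Q: Q = ω₀L/R = 3826·0.0589/133 = 1.694.
Step 4 — Bandwidth: Δω = ω₀/Q = 2258 rad/s; BW = Δω/(2π) = 359.4 Hz.

(a) f₀ = 608.9 Hz  (b) Q = 1.694  (c) BW = 359.4 Hz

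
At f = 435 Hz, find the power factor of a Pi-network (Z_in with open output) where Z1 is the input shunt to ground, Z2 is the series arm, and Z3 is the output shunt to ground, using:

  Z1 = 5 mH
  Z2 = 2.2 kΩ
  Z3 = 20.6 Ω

Step 1 — Angular frequency: ω = 2π·f = 2π·435 = 2733 rad/s.
Step 2 — Component impedances:
  Z1: Z = jωL = j·2733·0.005 = 0 + j13.67 Ω
  Z2: Z = R = 2200 Ω
  Z3: Z = R = 20.6 Ω
Step 3 — With open output, the series arm Z2 and the output shunt Z3 appear in series to ground: Z2 + Z3 = 2221 Ω.
Step 4 — Parallel with input shunt Z1: Z_in = Z1 || (Z2 + Z3) = 0.0841 + j13.67 Ω = 13.67∠89.6° Ω.
Step 5 — Power factor: PF = cos(φ) = Re(Z)/|Z| = 0.084099/13.666 = 0.006154.
Step 6 — Type: Im(Z) = 13.67 ⇒ lagging (phase φ = 89.6°).

PF = 0.006154 (lagging, φ = 89.6°)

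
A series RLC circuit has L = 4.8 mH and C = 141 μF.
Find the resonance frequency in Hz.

Step 1 — Resonance condition Im(Z)=0 gives ω₀ = 1/√(LC).
Step 2 — ω₀ = 1/√(0.0048·0.000141) = 1216 rad/s.
Step 3 — f₀ = ω₀/(2π) = 193.5 Hz.

f₀ = 193.5 Hz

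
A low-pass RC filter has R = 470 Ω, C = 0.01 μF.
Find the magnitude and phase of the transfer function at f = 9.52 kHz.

Step 1 — Angular frequency: ω = 2π·9520 = 5.982e+04 rad/s.
Step 2 — Transfer function: H(jω) = 1/(1 + jωRC).
Step 3 — Denominator: 1 + jωRC = 1 + j·5.982e+04·470·1e-08 = 1 + j0.2811.
Step 4 — H = 0.9268 - j0.2605.
Step 5 — Magnitude: |H| = 0.9627 (-0.3 dB); phase: φ = -15.7°.

|H| = 0.9627 (-0.3 dB), φ = -15.7°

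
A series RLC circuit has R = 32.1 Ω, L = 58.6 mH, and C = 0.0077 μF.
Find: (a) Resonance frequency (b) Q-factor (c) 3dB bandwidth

Step 1 — Resonance condition Im(Z)=0 gives ω₀ = 1/√(LC).
Step 2 — ω₀ = 1/√(0.0586·7.7e-09) = 4.708e+04 rad/s.
Step 3 — f₀ = ω₀/(2π) = 7492 Hz.
Step 4 — Series Q: Q = ω₀L/R = 4.708e+04·0.0586/32.1 = 85.94.
Step 5 — 3dB bandwidth: Δω = ω₀/Q = 547.8 rad/s; BW = Δω/(2π) = 87.18 Hz.

(a) f₀ = 7492 Hz  (b) Q = 85.94  (c) BW = 87.18 Hz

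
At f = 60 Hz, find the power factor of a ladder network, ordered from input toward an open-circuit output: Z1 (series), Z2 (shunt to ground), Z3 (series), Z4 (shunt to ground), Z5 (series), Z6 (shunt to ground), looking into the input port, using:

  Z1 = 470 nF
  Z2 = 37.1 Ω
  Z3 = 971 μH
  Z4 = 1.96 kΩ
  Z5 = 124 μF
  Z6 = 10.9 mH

Step 1 — Angular frequency: ω = 2π·f = 2π·60 = 377 rad/s.
Step 2 — Component impedances:
  Z1: Z = 1/(jωC) = -j/(ω·C) = 0 - j5644 Ω
  Z2: Z = R = 37.1 Ω
  Z3: Z = jωL = j·377·0.000971 = 0 + j0.3661 Ω
  Z4: Z = R = 1960 Ω
  Z5: Z = 1/(jωC) = -j/(ω·C) = 0 - j21.39 Ω
  Z6: Z = jωL = j·377·0.0109 = 0 + j4.109 Ω
Step 3 — Ladder network (open output): work backward from the far end, alternating series and parallel combinations. Z_in = 6.468 - j5658 Ω = 5658∠-89.9° Ω.
Step 4 — Power factor: PF = cos(φ) = Re(Z)/|Z| = 6.468/5658 = 0.001143.
Step 5 — Type: Im(Z) = -5658 ⇒ leading (phase φ = -89.9°).

PF = 0.001143 (leading, φ = -89.9°)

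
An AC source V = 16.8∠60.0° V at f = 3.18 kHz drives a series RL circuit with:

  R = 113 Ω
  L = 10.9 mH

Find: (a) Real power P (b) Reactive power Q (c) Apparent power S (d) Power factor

Step 1 — Angular frequency: ω = 2π·f = 2π·3180 = 1.998e+04 rad/s.
Step 2 — Component impedances:
  R: Z = R = 113 Ω
  L: Z = jωL = j·1.998e+04·0.0109 = 0 + j217.8 Ω
Step 3 — Series combination: Z_total = R + L = 113 + j217.8 Ω = 245.4∠62.6° Ω.
Step 4 — Source phasor: V = 16.8∠60.0° V = 8.4 + j14.55 V.
Step 5 — Current: I = V / Z = 0.0684 - j0.003079 A = 0.06847∠-2.6° A.
Step 6 — Complex power: S = V·I* = 0.5298 + j1.021 VA.
Step 7 — Real power: P = Re(S) = 0.5298 W.
Step 8 — Reactive power: Q = Im(S) = 1.021 VAR.
Step 9 — Apparent power: |S| = 1.15 VA.
Step 10 — Power factor: PF = P/|S| = 0.4606 (lagging).

(a) P = 0.5298 W  (b) Q = 1.021 VAR  (c) S = 1.15 VA  (d) PF = 0.4606 (lagging)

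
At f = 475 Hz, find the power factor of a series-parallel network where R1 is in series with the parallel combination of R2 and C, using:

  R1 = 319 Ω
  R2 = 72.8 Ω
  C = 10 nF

Step 1 — Angular frequency: ω = 2π·f = 2π·475 = 2985 rad/s.
Step 2 — Component impedances:
  R1: Z = R = 319 Ω
  R2: Z = R = 72.8 Ω
  C: Z = 1/(jωC) = -j/(ω·C) = 0 - j3.351e+04 Ω
Step 3 — Parallel branch: R2 || C = 1/(1/R2 + 1/C) = 72.8 - j0.1582 Ω.
Step 4 — Series with R1: Z_total = R1 + (R2 || C) = 391.8 - j0.1582 Ω = 391.8∠-0.0° Ω.
Step 5 — Power factor: PF = cos(φ) = Re(Z)/|Z| = 391.8/391.8 = 1.
Step 6 — Type: Im(Z) = -0.1582 ⇒ leading (phase φ = -0.0°).

PF = 1 (leading, φ = -0.0°)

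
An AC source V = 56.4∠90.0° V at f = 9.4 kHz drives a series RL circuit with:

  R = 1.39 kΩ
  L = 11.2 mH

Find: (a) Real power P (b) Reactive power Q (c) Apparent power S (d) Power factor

Step 1 — Angular frequency: ω = 2π·f = 2π·9400 = 5.906e+04 rad/s.
Step 2 — Component impedances:
  R: Z = R = 1390 Ω
  L: Z = jωL = j·5.906e+04·0.0112 = 0 + j661.5 Ω
Step 3 — Series combination: Z_total = R + L = 1390 + j661.5 Ω = 1539∠25.4° Ω.
Step 4 — Source phasor: V = 56.4∠90.0° V = 0 + j56.4 V.
Step 5 — Current: I = V / Z = 0.01574 + j0.03308 A = 0.03664∠64.6° A.
Step 6 — Complex power: S = V·I* = 1.866 + j0.888 VA.
Step 7 — Real power: P = Re(S) = 1.866 W.
Step 8 — Reactive power: Q = Im(S) = 0.888 VAR.
Step 9 — Apparent power: |S| = 2.066 VA.
Step 10 — Power factor: PF = P/|S| = 0.903 (lagging).

(a) P = 1.866 W  (b) Q = 0.888 VAR  (c) S = 2.066 VA  (d) PF = 0.903 (lagging)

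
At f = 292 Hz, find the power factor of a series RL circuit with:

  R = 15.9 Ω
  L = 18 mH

Step 1 — Angular frequency: ω = 2π·f = 2π·292 = 1835 rad/s.
Step 2 — Component impedances:
  R: Z = R = 15.9 Ω
  L: Z = jωL = j·1835·0.018 = 0 + j33.02 Ω
Step 3 — Series combination: Z_total = R + L = 15.9 + j33.02 Ω = 36.65∠64.3° Ω.
Step 4 — Power factor: PF = cos(φ) = Re(Z)/|Z| = 15.9/36.65 = 0.4338.
Step 5 — Type: Im(Z) = 33.02 ⇒ lagging (phase φ = 64.3°).

PF = 0.4338 (lagging, φ = 64.3°)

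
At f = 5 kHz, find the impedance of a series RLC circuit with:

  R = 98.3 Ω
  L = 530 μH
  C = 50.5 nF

Step 1 — Angular frequency: ω = 2π·f = 2π·5000 = 3.142e+04 rad/s.
Step 2 — Component impedances:
  R: Z = R = 98.3 Ω
  L: Z = jωL = j·3.142e+04·0.00053 = 0 + j16.65 Ω
  C: Z = 1/(jωC) = -j/(ω·C) = 0 - j630.3 Ω
Step 3 — Series combination: Z_total = R + L + C = 98.3 - j613.7 Ω = 621.5∠-80.9° Ω.

Z = 98.3 - j613.7 Ω = 621.5∠-80.9° Ω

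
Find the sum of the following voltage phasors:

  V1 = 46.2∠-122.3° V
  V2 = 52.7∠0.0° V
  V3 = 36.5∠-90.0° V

Step 1 — Convert each phasor to rectangular form:
  V1 = 46.2·(cos(-122.3°) + j·sin(-122.3°)) = -24.69 - j39.05 V
  V2 = 52.7·(cos(0.0°) + j·sin(0.0°)) = 52.7 V
  V3 = 36.5·(cos(-90.0°) + j·sin(-90.0°)) = 0 - j36.5 V
Step 2 — Sum components: V_total = 28.01 - j75.55 V.
Step 3 — Convert to polar: |V_total| = 80.58 V, ∠V_total = -69.7°.

V_total = 80.58∠-69.7° V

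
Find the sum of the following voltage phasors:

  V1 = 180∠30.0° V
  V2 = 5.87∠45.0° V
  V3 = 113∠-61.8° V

Step 1 — Convert each phasor to rectangular form:
  V1 = 180·(cos(30.0°) + j·sin(30.0°)) = 155.9 + j90 V
  V2 = 5.87·(cos(45.0°) + j·sin(45.0°)) = 4.151 + j4.151 V
  V3 = 113·(cos(-61.8°) + j·sin(-61.8°)) = 53.4 - j99.59 V
Step 2 — Sum components: V_total = 213.4 - j5.437 V.
Step 3 — Convert to polar: |V_total| = 213.5 V, ∠V_total = -1.5°.

V_total = 213.5∠-1.5° V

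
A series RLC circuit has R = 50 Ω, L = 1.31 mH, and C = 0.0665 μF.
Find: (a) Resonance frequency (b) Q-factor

Step 1 — Resonance condition Im(Z)=0 gives ω₀ = 1/√(LC).
Step 2 — ω₀ = 1/√(0.00131·6.65e-08) = 1.071e+05 rad/s.
Step 3 — f₀ = ω₀/(2π) = 1.705e+04 Hz.
Step 4 — Series Q: Q = ω₀L/R = 1.071e+05·0.00131/50 = 2.807.

(a) f₀ = 1.705e+04 Hz  (b) Q = 2.807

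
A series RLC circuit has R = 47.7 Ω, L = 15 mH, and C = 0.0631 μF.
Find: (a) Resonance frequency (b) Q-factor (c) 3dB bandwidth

Step 1 — Resonance: ω₀ = 1/√(LC) = 1/√(0.015·6.31e-08) = 3.25e+04 rad/s.
Step 2 — f₀ = ω₀/(2π) = 5173 Hz.
Step 3 — Series Q: Q = ω₀L/R = 3.25e+04·0.015/47.7 = 10.22.
Step 4 — Bandwidth: Δω = ω₀/Q = 3180 rad/s; BW = Δω/(2π) = 506.1 Hz.

(a) f₀ = 5173 Hz  (b) Q = 10.22  (c) BW = 506.1 Hz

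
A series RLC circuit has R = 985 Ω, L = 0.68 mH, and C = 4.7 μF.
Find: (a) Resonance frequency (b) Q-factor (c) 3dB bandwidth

Step 1 — Resonance: ω₀ = 1/√(LC) = 1/√(0.00068·4.7e-06) = 1.769e+04 rad/s.
Step 2 — f₀ = ω₀/(2π) = 2815 Hz.
Step 3 — Series Q: Q = ω₀L/R = 1.769e+04·0.00068/985 = 0.01221.
Step 4 — Bandwidth: Δω = ω₀/Q = 1.449e+06 rad/s; BW = Δω/(2π) = 2.305e+05 Hz.

(a) f₀ = 2815 Hz  (b) Q = 0.01221  (c) BW = 2.305e+05 Hz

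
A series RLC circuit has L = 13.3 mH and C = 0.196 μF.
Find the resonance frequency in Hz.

Step 1 — Resonance condition Im(Z)=0 gives ω₀ = 1/√(LC).
Step 2 — ω₀ = 1/√(0.0133·1.96e-07) = 1.959e+04 rad/s.
Step 3 — f₀ = ω₀/(2π) = 3117 Hz.

f₀ = 3117 Hz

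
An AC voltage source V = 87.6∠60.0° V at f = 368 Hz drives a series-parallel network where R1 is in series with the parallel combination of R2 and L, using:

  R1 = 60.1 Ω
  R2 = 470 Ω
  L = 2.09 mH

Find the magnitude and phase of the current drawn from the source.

Step 1 — Angular frequency: ω = 2π·f = 2π·368 = 2312 rad/s.
Step 2 — Component impedances:
  R1: Z = R = 60.1 Ω
  R2: Z = R = 470 Ω
  L: Z = jωL = j·2312·0.00209 = 0 + j4.833 Ω
Step 3 — Parallel branch: R2 || L = 1/(1/R2 + 1/L) = 0.04968 + j4.832 Ω.
Step 4 — Series with R1: Z_total = R1 + (R2 || L) = 60.15 + j4.832 Ω = 60.34∠4.6° Ω.
Step 5 — Source phasor: V = 87.6∠60.0° V = 43.8 + j75.86 V.
Step 6 — Ohm's law: I = V / Z_total = (43.8 + j75.86) / (60.15 + j4.832) = 0.8242 + j1.195 A.
Step 7 — Convert to polar: |I| = 1.452 A, ∠I = 55.4°.

I = 1.452∠55.4° A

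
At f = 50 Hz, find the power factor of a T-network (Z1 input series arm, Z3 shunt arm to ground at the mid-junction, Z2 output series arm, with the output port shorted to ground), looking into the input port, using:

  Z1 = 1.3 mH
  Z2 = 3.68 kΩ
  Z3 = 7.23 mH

Step 1 — Angular frequency: ω = 2π·f = 2π·50 = 314.2 rad/s.
Step 2 — Component impedances:
  Z1: Z = jωL = j·314.2·0.0013 = 0 + j0.4084 Ω
  Z2: Z = R = 3680 Ω
  Z3: Z = jωL = j·314.2·0.00723 = 0 + j2.271 Ω
Step 3 — With the output port shorted to ground, the output series arm Z2 runs from the junction to ground; the shunt arm Z3 also runs from the junction to ground. They appear in parallel: Z3 || Z2 = 0.001402 + j2.271 Ω.
Step 4 — Series with input arm Z1: Z_in = Z1 + (Z3 || Z2) = 0.001402 + j2.68 Ω = 2.68∠90.0° Ω.
Step 5 — Power factor: PF = cos(φ) = Re(Z)/|Z| = 0.00140194/2.67978 = 0.0005232.
Step 6 — Type: Im(Z) = 2.68 ⇒ lagging (phase φ = 90.0°).

PF = 0.0005232 (lagging, φ = 90.0°)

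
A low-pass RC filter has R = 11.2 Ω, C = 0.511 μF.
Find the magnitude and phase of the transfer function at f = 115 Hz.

Step 1 — Angular frequency: ω = 2π·115 = 722.6 rad/s.
Step 2 — Transfer function: H(jω) = 1/(1 + jωRC).
Step 3 — Denominator: 1 + jωRC = 1 + j·722.6·11.2·5.11e-07 = 1 + j0.004135.
Step 4 — H = 1 - j0.004135.
Step 5 — Magnitude: |H| = 1 (-0.0 dB); phase: φ = -0.2°.

|H| = 1 (-0.0 dB), φ = -0.2°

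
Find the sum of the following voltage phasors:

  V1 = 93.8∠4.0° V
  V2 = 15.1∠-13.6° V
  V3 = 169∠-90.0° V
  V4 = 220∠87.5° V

Step 1 — Convert each phasor to rectangular form:
  V1 = 93.8·(cos(4.0°) + j·sin(4.0°)) = 93.57 + j6.543 V
  V2 = 15.1·(cos(-13.6°) + j·sin(-13.6°)) = 14.68 - j3.551 V
  V3 = 169·(cos(-90.0°) + j·sin(-90.0°)) = 0 - j169 V
  V4 = 220·(cos(87.5°) + j·sin(87.5°)) = 9.596 + j219.8 V
Step 2 — Sum components: V_total = 117.8 + j53.78 V.
Step 3 — Convert to polar: |V_total| = 129.5 V, ∠V_total = 24.5°.

V_total = 129.5∠24.5° V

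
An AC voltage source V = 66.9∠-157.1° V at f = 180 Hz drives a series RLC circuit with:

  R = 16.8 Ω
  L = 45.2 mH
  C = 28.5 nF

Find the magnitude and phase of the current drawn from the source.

Step 1 — Angular frequency: ω = 2π·f = 2π·180 = 1131 rad/s.
Step 2 — Component impedances:
  R: Z = R = 16.8 Ω
  L: Z = jωL = j·1131·0.0452 = 0 + j51.12 Ω
  C: Z = 1/(jωC) = -j/(ω·C) = 0 - j3.102e+04 Ω
Step 3 — Series combination: Z_total = R + L + C = 16.8 - j3.097e+04 Ω = 3.097e+04∠-90.0° Ω.
Step 4 — Source phasor: V = 66.9∠-157.1° V = -61.63 - j26.03 V.
Step 5 — Ohm's law: I = V / Z_total = (-61.63 - j26.03) / (16.8 - j3.097e+04) = 0.0008394 - j0.00199 A.
Step 6 — Convert to polar: |I| = 0.00216 A, ∠I = -67.1°.

I = 0.00216∠-67.1° A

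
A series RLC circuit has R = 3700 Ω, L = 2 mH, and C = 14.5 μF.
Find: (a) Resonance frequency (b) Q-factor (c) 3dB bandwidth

Step 1 — Resonance: ω₀ = 1/√(LC) = 1/√(0.002·1.45e-05) = 5872 rad/s.
Step 2 — f₀ = ω₀/(2π) = 934.6 Hz.
Step 3 — Series Q: Q = ω₀L/R = 5872·0.002/3700 = 0.003174.
Step 4 — Bandwidth: Δω = ω₀/Q = 1.85e+06 rad/s; BW = Δω/(2π) = 2.944e+05 Hz.

(a) f₀ = 934.6 Hz  (b) Q = 0.003174  (c) BW = 2.944e+05 Hz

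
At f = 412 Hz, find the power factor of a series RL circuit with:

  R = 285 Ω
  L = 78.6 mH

Step 1 — Angular frequency: ω = 2π·f = 2π·412 = 2589 rad/s.
Step 2 — Component impedances:
  R: Z = R = 285 Ω
  L: Z = jωL = j·2589·0.0786 = 0 + j203.5 Ω
Step 3 — Series combination: Z_total = R + L = 285 + j203.5 Ω = 350.2∠35.5° Ω.
Step 4 — Power factor: PF = cos(φ) = Re(Z)/|Z| = 285/350.18 = 0.8139.
Step 5 — Type: Im(Z) = 203.5 ⇒ lagging (phase φ = 35.5°).

PF = 0.8139 (lagging, φ = 35.5°)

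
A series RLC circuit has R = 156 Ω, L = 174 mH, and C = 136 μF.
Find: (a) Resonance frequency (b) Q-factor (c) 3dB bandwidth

Step 1 — Resonance condition Im(Z)=0 gives ω₀ = 1/√(LC).
Step 2 — ω₀ = 1/√(0.174·0.000136) = 205.6 rad/s.
Step 3 — f₀ = ω₀/(2π) = 32.72 Hz.
Step 4 — Series Q: Q = ω₀L/R = 205.6·0.174/156 = 0.2293.
Step 5 — 3dB bandwidth: Δω = ω₀/Q = 896.6 rad/s; BW = Δω/(2π) = 142.7 Hz.

(a) f₀ = 32.72 Hz  (b) Q = 0.2293  (c) BW = 142.7 Hz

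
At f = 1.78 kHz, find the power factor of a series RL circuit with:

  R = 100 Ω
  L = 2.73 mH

Step 1 — Angular frequency: ω = 2π·f = 2π·1780 = 1.118e+04 rad/s.
Step 2 — Component impedances:
  R: Z = R = 100 Ω
  L: Z = jωL = j·1.118e+04·0.00273 = 0 + j30.53 Ω
Step 3 — Series combination: Z_total = R + L = 100 + j30.53 Ω = 104.6∠17.0° Ω.
Step 4 — Power factor: PF = cos(φ) = Re(Z)/|Z| = 100/104.56 = 0.9564.
Step 5 — Type: Im(Z) = 30.53 ⇒ lagging (phase φ = 17.0°).

PF = 0.9564 (lagging, φ = 17.0°)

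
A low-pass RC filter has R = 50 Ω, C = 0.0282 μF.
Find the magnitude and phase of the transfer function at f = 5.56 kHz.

Step 1 — Angular frequency: ω = 2π·5560 = 3.493e+04 rad/s.
Step 2 — Transfer function: H(jω) = 1/(1 + jωRC).
Step 3 — Denominator: 1 + jωRC = 1 + j·3.493e+04·50·2.82e-08 = 1 + j0.04926.
Step 4 — H = 0.9976 - j0.04914.
Step 5 — Magnitude: |H| = 0.9988 (-0.0 dB); phase: φ = -2.8°.

|H| = 0.9988 (-0.0 dB), φ = -2.8°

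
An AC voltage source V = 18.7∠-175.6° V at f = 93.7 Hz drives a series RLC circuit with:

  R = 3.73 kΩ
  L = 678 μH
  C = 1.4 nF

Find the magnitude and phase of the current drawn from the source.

Step 1 — Angular frequency: ω = 2π·f = 2π·93.7 = 588.7 rad/s.
Step 2 — Component impedances:
  R: Z = R = 3730 Ω
  L: Z = jωL = j·588.7·0.000678 = 0 + j0.3992 Ω
  C: Z = 1/(jωC) = -j/(ω·C) = 0 - j1.213e+06 Ω
Step 3 — Series combination: Z_total = R + L + C = 3730 - j1.213e+06 Ω = 1.213e+06∠-89.8° Ω.
Step 4 — Source phasor: V = 18.7∠-175.6° V = -18.64 - j1.435 V.
Step 5 — Ohm's law: I = V / Z_total = (-18.64 - j1.435) / (3730 - j1.213e+06) = 1.135e-06 - j1.537e-05 A.
Step 6 — Convert to polar: |I| = 1.541e-05 A, ∠I = -85.8°.

I = 1.541e-05∠-85.8° A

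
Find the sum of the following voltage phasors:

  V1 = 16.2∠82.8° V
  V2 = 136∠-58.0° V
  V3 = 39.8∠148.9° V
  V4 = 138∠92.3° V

Step 1 — Convert each phasor to rectangular form:
  V1 = 16.2·(cos(82.8°) + j·sin(82.8°)) = 2.03 + j16.07 V
  V2 = 136·(cos(-58.0°) + j·sin(-58.0°)) = 72.07 - j115.3 V
  V3 = 39.8·(cos(148.9°) + j·sin(148.9°)) = -34.08 + j20.56 V
  V4 = 138·(cos(92.3°) + j·sin(92.3°)) = -5.538 + j137.9 V
Step 2 — Sum components: V_total = 34.48 + j59.18 V.
Step 3 — Convert to polar: |V_total| = 68.5 V, ∠V_total = 59.8°.

V_total = 68.5∠59.8° V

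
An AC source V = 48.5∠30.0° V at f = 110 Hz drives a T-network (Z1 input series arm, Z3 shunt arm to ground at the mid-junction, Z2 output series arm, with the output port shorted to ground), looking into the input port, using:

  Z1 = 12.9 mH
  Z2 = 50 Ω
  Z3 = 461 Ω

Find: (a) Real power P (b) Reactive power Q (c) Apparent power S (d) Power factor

Step 1 — Angular frequency: ω = 2π·f = 2π·110 = 691.2 rad/s.
Step 2 — Component impedances:
  Z1: Z = jωL = j·691.2·0.0129 = 0 + j8.916 Ω
  Z2: Z = R = 50 Ω
  Z3: Z = R = 461 Ω
Step 3 — With the output port shorted to ground, the output series arm Z2 runs from the junction to ground; the shunt arm Z3 also runs from the junction to ground. They appear in parallel: Z3 || Z2 = 45.11 Ω.
Step 4 — Series with input arm Z1: Z_in = Z1 + (Z3 || Z2) = 45.11 + j8.916 Ω = 45.98∠11.2° Ω.
Step 5 — Source phasor: V = 48.5∠30.0° V = 42 + j24.25 V.
Step 6 — Current: I = V / Z = 0.9984 + j0.3403 A = 1.055∠18.8° A.
Step 7 — Complex power: S = V·I* = 50.19 + j9.92 VA.
Step 8 — Real power: P = Re(S) = 50.19 W.
Step 9 — Reactive power: Q = Im(S) = 9.92 VAR.
Step 10 — Apparent power: |S| = 51.16 VA.
Step 11 — Power factor: PF = P/|S| = 0.981 (lagging).

(a) P = 50.19 W  (b) Q = 9.92 VAR  (c) S = 51.16 VA  (d) PF = 0.981 (lagging)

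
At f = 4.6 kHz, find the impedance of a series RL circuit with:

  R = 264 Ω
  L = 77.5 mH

Step 1 — Angular frequency: ω = 2π·f = 2π·4600 = 2.89e+04 rad/s.
Step 2 — Component impedances:
  R: Z = R = 264 Ω
  L: Z = jωL = j·2.89e+04·0.0775 = 0 + j2240 Ω
Step 3 — Series combination: Z_total = R + L = 264 + j2240 Ω = 2255∠83.3° Ω.

Z = 264 + j2240 Ω = 2255∠83.3° Ω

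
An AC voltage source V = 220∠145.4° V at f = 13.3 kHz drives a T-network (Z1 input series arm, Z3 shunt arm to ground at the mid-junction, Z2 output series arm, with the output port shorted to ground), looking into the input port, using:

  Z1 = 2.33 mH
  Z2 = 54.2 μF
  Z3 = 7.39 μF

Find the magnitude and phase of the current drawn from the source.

Step 1 — Angular frequency: ω = 2π·f = 2π·1.33e+04 = 8.357e+04 rad/s.
Step 2 — Component impedances:
  Z1: Z = jωL = j·8.357e+04·0.00233 = 0 + j194.7 Ω
  Z2: Z = 1/(jωC) = -j/(ω·C) = 0 - j0.2208 Ω
  Z3: Z = 1/(jωC) = -j/(ω·C) = 0 - j1.619 Ω
Step 3 — With the output port shorted to ground, the output series arm Z2 runs from the junction to ground; the shunt arm Z3 also runs from the junction to ground. They appear in parallel: Z3 || Z2 = 0 - j0.1943 Ω.
Step 4 — Series with input arm Z1: Z_in = Z1 + (Z3 || Z2) = 0 + j194.5 Ω = 194.5∠90.0° Ω.
Step 5 — Source phasor: V = 220∠145.4° V = -181.1 + j124.9 V.
Step 6 — Ohm's law: I = V / Z_total = (-181.1 + j124.9) / (0 + j194.5) = 0.6422 + j0.931 A.
Step 7 — Convert to polar: |I| = 1.131 A, ∠I = 55.4°.

I = 1.131∠55.4° A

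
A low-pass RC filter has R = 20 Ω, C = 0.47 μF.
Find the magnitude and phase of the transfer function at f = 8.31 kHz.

Step 1 — Angular frequency: ω = 2π·8310 = 5.221e+04 rad/s.
Step 2 — Transfer function: H(jω) = 1/(1 + jωRC).
Step 3 — Denominator: 1 + jωRC = 1 + j·5.221e+04·20·4.7e-07 = 1 + j0.4908.
Step 4 — H = 0.8059 - j0.3955.
Step 5 — Magnitude: |H| = 0.8977 (-0.9 dB); phase: φ = -26.1°.

|H| = 0.8977 (-0.9 dB), φ = -26.1°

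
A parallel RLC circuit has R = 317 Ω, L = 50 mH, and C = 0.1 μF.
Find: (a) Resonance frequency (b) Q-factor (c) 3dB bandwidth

Step 1 — Resonance: ω₀ = 1/√(LC) = 1/√(0.05·1e-07) = 1.414e+04 rad/s.
Step 2 — f₀ = ω₀/(2π) = 2251 Hz.
Step 3 — Parallel Q: Q = R/(ω₀L) = 317/(1.414e+04·0.05) = 0.4483.
Step 4 — Bandwidth: Δω = ω₀/Q = 3.155e+04 rad/s; BW = Δω/(2π) = 5021 Hz.

(a) f₀ = 2251 Hz  (b) Q = 0.4483  (c) BW = 5021 Hz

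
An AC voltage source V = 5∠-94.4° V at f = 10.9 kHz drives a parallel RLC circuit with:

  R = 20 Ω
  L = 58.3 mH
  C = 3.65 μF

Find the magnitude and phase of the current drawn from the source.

Step 1 — Angular frequency: ω = 2π·f = 2π·1.09e+04 = 6.849e+04 rad/s.
Step 2 — Component impedances:
  R: Z = R = 20 Ω
  L: Z = jωL = j·6.849e+04·0.0583 = 0 + j3993 Ω
  C: Z = 1/(jωC) = -j/(ω·C) = 0 - j4 Ω
Step 3 — Parallel combination: 1/Z_total = 1/R + 1/L + 1/C; Z_total = 0.7709 - j3.85 Ω = 3.926∠-78.7° Ω.
Step 4 — Source phasor: V = 5∠-94.4° V = -0.3836 - j4.985 V.
Step 5 — Ohm's law: I = V / Z_total = (-0.3836 - j4.985) / (0.7709 - j3.85) = 1.226 - j0.3451 A.
Step 6 — Convert to polar: |I| = 1.273 A, ∠I = -15.7°.

I = 1.273∠-15.7° A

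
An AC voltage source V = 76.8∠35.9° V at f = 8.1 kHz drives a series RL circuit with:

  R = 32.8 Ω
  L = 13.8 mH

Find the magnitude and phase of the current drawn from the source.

Step 1 — Angular frequency: ω = 2π·f = 2π·8100 = 5.089e+04 rad/s.
Step 2 — Component impedances:
  R: Z = R = 32.8 Ω
  L: Z = jωL = j·5.089e+04·0.0138 = 0 + j702.3 Ω
Step 3 — Series combination: Z_total = R + L = 32.8 + j702.3 Ω = 703.1∠87.3° Ω.
Step 4 — Source phasor: V = 76.8∠35.9° V = 62.21 + j45.03 V.
Step 5 — Ohm's law: I = V / Z_total = (62.21 + j45.03) / (32.8 + j702.3) = 0.06811 - j0.0854 A.
Step 6 — Convert to polar: |I| = 0.1092 A, ∠I = -51.4°.

I = 0.1092∠-51.4° A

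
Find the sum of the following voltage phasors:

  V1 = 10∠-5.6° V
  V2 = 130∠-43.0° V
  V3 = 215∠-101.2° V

Step 1 — Convert each phasor to rectangular form:
  V1 = 10·(cos(-5.6°) + j·sin(-5.6°)) = 9.952 - j0.9758 V
  V2 = 130·(cos(-43.0°) + j·sin(-43.0°)) = 95.08 - j88.66 V
  V3 = 215·(cos(-101.2°) + j·sin(-101.2°)) = -41.76 - j210.9 V
Step 2 — Sum components: V_total = 63.27 - j300.5 V.
Step 3 — Convert to polar: |V_total| = 307.1 V, ∠V_total = -78.1°.

V_total = 307.1∠-78.1° V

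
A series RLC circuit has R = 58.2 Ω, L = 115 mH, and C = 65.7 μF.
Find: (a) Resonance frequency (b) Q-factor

Step 1 — Resonance condition Im(Z)=0 gives ω₀ = 1/√(LC).
Step 2 — ω₀ = 1/√(0.115·6.57e-05) = 363.8 rad/s.
Step 3 — f₀ = ω₀/(2π) = 57.9 Hz.
Step 4 — Series Q: Q = ω₀L/R = 363.8·0.115/58.2 = 0.7189.

(a) f₀ = 57.9 Hz  (b) Q = 0.7189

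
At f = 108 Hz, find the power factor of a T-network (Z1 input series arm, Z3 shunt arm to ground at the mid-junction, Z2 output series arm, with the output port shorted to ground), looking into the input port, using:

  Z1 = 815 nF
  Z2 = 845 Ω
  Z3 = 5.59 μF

Step 1 — Angular frequency: ω = 2π·f = 2π·108 = 678.6 rad/s.
Step 2 — Component impedances:
  Z1: Z = 1/(jωC) = -j/(ω·C) = 0 - j1808 Ω
  Z2: Z = R = 845 Ω
  Z3: Z = 1/(jωC) = -j/(ω·C) = 0 - j263.6 Ω
Step 3 — With the output port shorted to ground, the output series arm Z2 runs from the junction to ground; the shunt arm Z3 also runs from the junction to ground. They appear in parallel: Z3 || Z2 = 74.95 - j240.2 Ω.
Step 4 — Series with input arm Z1: Z_in = Z1 + (Z3 || Z2) = 74.95 - j2048 Ω = 2050∠-87.9° Ω.
Step 5 — Power factor: PF = cos(φ) = Re(Z)/|Z| = 74.9505/2049.78 = 0.03657.
Step 6 — Type: Im(Z) = -2048 ⇒ leading (phase φ = -87.9°).

PF = 0.03657 (leading, φ = -87.9°)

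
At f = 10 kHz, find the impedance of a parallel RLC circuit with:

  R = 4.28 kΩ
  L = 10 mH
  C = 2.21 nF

Step 1 — Angular frequency: ω = 2π·f = 2π·1e+04 = 6.283e+04 rad/s.
Step 2 — Component impedances:
  R: Z = R = 4280 Ω
  L: Z = jωL = j·6.283e+04·0.01 = 0 + j628.3 Ω
  C: Z = 1/(jωC) = -j/(ω·C) = 0 - j7202 Ω
Step 3 — Parallel combination: 1/Z_total = 1/R + 1/L + 1/C; Z_total = 107.9 + j671 Ω = 679.6∠80.9° Ω.

Z = 107.9 + j671 Ω = 679.6∠80.9° Ω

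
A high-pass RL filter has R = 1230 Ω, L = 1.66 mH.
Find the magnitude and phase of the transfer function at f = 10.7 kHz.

Step 1 — Angular frequency: ω = 2π·1.07e+04 = 6.723e+04 rad/s.
Step 2 — Transfer function: H(jω) = jωL/(R + jωL).
Step 3 — Numerator jωL = j·111.6; denominator R + jωL = 1230 + j111.6.
Step 4 — H = 0.008165 + j0.08999.
Step 5 — Magnitude: |H| = 0.09036 (-20.9 dB); phase: φ = 84.8°.

|H| = 0.09036 (-20.9 dB), φ = 84.8°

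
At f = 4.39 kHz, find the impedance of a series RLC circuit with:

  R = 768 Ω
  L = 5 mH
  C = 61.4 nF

Step 1 — Angular frequency: ω = 2π·f = 2π·4390 = 2.758e+04 rad/s.
Step 2 — Component impedances:
  R: Z = R = 768 Ω
  L: Z = jωL = j·2.758e+04·0.005 = 0 + j137.9 Ω
  C: Z = 1/(jωC) = -j/(ω·C) = 0 - j590.5 Ω
Step 3 — Series combination: Z_total = R + L + C = 768 - j452.5 Ω = 891.4∠-30.5° Ω.

Z = 768 - j452.5 Ω = 891.4∠-30.5° Ω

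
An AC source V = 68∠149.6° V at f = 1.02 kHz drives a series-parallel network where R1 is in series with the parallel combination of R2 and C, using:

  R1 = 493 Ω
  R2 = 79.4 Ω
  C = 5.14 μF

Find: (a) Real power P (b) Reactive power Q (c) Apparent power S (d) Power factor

Step 1 — Angular frequency: ω = 2π·f = 2π·1020 = 6409 rad/s.
Step 2 — Component impedances:
  R1: Z = R = 493 Ω
  R2: Z = R = 79.4 Ω
  C: Z = 1/(jωC) = -j/(ω·C) = 0 - j30.36 Ω
Step 3 — Parallel branch: R2 || C = 1/(1/R2 + 1/C) = 10.13 - j26.49 Ω.
Step 4 — Series with R1: Z_total = R1 + (R2 || C) = 503.1 - j26.49 Ω = 503.8∠-3.0° Ω.
Step 5 — Source phasor: V = 68∠149.6° V = -58.65 + j34.41 V.
Step 6 — Current: I = V / Z = -0.1198 + j0.06208 A = 0.135∠152.6° A.
Step 7 — Complex power: S = V·I* = 9.165 - j0.4825 VA.
Step 8 — Real power: P = Re(S) = 9.165 W.
Step 9 — Reactive power: Q = Im(S) = -0.4825 VAR.
Step 10 — Apparent power: |S| = 9.178 VA.
Step 11 — Power factor: PF = P/|S| = 0.9986 (leading).

(a) P = 9.165 W  (b) Q = -0.4825 VAR  (c) S = 9.178 VA  (d) PF = 0.9986 (leading)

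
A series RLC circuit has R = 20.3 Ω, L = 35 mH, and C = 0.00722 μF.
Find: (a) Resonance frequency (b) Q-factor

Step 1 — Resonance condition Im(Z)=0 gives ω₀ = 1/√(LC).
Step 2 — ω₀ = 1/√(0.035·7.22e-09) = 6.291e+04 rad/s.
Step 3 — f₀ = ω₀/(2π) = 1.001e+04 Hz.
Step 4 — Series Q: Q = ω₀L/R = 6.291e+04·0.035/20.3 = 108.5.

(a) f₀ = 1.001e+04 Hz  (b) Q = 108.5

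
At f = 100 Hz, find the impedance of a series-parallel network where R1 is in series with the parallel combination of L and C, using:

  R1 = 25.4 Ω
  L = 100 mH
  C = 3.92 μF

Step 1 — Angular frequency: ω = 2π·f = 2π·100 = 628.3 rad/s.
Step 2 — Component impedances:
  R1: Z = R = 25.4 Ω
  L: Z = jωL = j·628.3·0.1 = 0 + j62.83 Ω
  C: Z = 1/(jωC) = -j/(ω·C) = 0 - j406 Ω
Step 3 — Parallel branch: L || C = 1/(1/L + 1/C) = 0 + j74.34 Ω.
Step 4 — Series with R1: Z_total = R1 + (L || C) = 25.4 + j74.34 Ω = 78.56∠71.1° Ω.

Z = 25.4 + j74.34 Ω = 78.56∠71.1° Ω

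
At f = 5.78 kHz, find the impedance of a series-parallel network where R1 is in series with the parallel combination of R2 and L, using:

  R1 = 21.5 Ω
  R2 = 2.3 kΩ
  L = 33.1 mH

Step 1 — Angular frequency: ω = 2π·f = 2π·5780 = 3.632e+04 rad/s.
Step 2 — Component impedances:
  R1: Z = R = 21.5 Ω
  R2: Z = R = 2300 Ω
  L: Z = jωL = j·3.632e+04·0.0331 = 0 + j1202 Ω
Step 3 — Parallel branch: R2 || L = 1/(1/R2 + 1/L) = 493.5 + j944.2 Ω.
Step 4 — Series with R1: Z_total = R1 + (R2 || L) = 515 + j944.2 Ω = 1075∠61.4° Ω.

Z = 515 + j944.2 Ω = 1075∠61.4° Ω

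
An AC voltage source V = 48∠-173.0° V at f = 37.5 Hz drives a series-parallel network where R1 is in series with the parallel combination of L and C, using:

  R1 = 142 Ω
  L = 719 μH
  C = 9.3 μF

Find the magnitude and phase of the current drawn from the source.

Step 1 — Angular frequency: ω = 2π·f = 2π·37.5 = 235.6 rad/s.
Step 2 — Component impedances:
  R1: Z = R = 142 Ω
  L: Z = jωL = j·235.6·0.000719 = 0 + j0.1694 Ω
  C: Z = 1/(jωC) = -j/(ω·C) = 0 - j456.4 Ω
Step 3 — Parallel branch: L || C = 1/(1/L + 1/C) = 0 + j0.1695 Ω.
Step 4 — Series with R1: Z_total = R1 + (L || C) = 142 + j0.1695 Ω = 142∠0.1° Ω.
Step 5 — Source phasor: V = 48∠-173.0° V = -47.64 - j5.85 V.
Step 6 — Ohm's law: I = V / Z_total = (-47.64 - j5.85) / (142 + j0.1695) = -0.3356 - j0.04079 A.
Step 7 — Convert to polar: |I| = 0.338 A, ∠I = -173.1°.

I = 0.338∠-173.1° A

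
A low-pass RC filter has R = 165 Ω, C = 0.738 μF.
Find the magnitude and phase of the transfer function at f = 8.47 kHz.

Step 1 — Angular frequency: ω = 2π·8470 = 5.322e+04 rad/s.
Step 2 — Transfer function: H(jω) = 1/(1 + jωRC).
Step 3 — Denominator: 1 + jωRC = 1 + j·5.322e+04·165·7.38e-07 = 1 + j6.48.
Step 4 — H = 0.02326 - j0.1507.
Step 5 — Magnitude: |H| = 0.1525 (-16.3 dB); phase: φ = -81.2°.

|H| = 0.1525 (-16.3 dB), φ = -81.2°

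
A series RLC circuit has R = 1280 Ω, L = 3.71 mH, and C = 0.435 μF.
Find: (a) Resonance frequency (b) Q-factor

Step 1 — Resonance condition Im(Z)=0 gives ω₀ = 1/√(LC).
Step 2 — ω₀ = 1/√(0.00371·4.35e-07) = 2.489e+04 rad/s.
Step 3 — f₀ = ω₀/(2π) = 3962 Hz.
Step 4 — Series Q: Q = ω₀L/R = 2.489e+04·0.00371/1280 = 0.07215.

(a) f₀ = 3962 Hz  (b) Q = 0.07215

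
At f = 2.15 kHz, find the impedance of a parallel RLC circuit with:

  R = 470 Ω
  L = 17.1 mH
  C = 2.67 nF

Step 1 — Angular frequency: ω = 2π·f = 2π·2150 = 1.351e+04 rad/s.
Step 2 — Component impedances:
  R: Z = R = 470 Ω
  L: Z = jωL = j·1.351e+04·0.0171 = 0 + j231 Ω
  C: Z = 1/(jωC) = -j/(ω·C) = 0 - j2.772e+04 Ω
Step 3 — Parallel combination: 1/Z_total = 1/R + 1/L + 1/C; Z_total = 92.68 + j187 Ω = 208.7∠63.6° Ω.

Z = 92.68 + j187 Ω = 208.7∠63.6° Ω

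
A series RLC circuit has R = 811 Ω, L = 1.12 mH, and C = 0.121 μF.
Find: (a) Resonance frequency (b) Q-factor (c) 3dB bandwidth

Step 1 — Resonance: ω₀ = 1/√(LC) = 1/√(0.00112·1.21e-07) = 8.59e+04 rad/s.
Step 2 — f₀ = ω₀/(2π) = 1.367e+04 Hz.
Step 3 — Series Q: Q = ω₀L/R = 8.59e+04·0.00112/811 = 0.1186.
Step 4 — Bandwidth: Δω = ω₀/Q = 7.241e+05 rad/s; BW = Δω/(2π) = 1.152e+05 Hz.

(a) f₀ = 1.367e+04 Hz  (b) Q = 0.1186  (c) BW = 1.152e+05 Hz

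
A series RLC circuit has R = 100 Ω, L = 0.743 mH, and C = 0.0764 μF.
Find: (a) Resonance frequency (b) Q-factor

Step 1 — Resonance condition Im(Z)=0 gives ω₀ = 1/√(LC).
Step 2 — ω₀ = 1/√(0.000743·7.64e-08) = 1.327e+05 rad/s.
Step 3 — f₀ = ω₀/(2π) = 2.112e+04 Hz.
Step 4 — Series Q: Q = ω₀L/R = 1.327e+05·0.000743/100 = 0.9862.

(a) f₀ = 2.112e+04 Hz  (b) Q = 0.9862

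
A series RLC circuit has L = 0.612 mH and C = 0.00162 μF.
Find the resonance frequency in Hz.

Step 1 — Resonance condition Im(Z)=0 gives ω₀ = 1/√(LC).
Step 2 — ω₀ = 1/√(0.000612·1.62e-09) = 1.004e+06 rad/s.
Step 3 — f₀ = ω₀/(2π) = 1.598e+05 Hz.

f₀ = 1.598e+05 Hz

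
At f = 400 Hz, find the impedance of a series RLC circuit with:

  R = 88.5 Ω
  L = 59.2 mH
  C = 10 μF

Step 1 — Angular frequency: ω = 2π·f = 2π·400 = 2513 rad/s.
Step 2 — Component impedances:
  R: Z = R = 88.5 Ω
  L: Z = jωL = j·2513·0.0592 = 0 + j148.8 Ω
  C: Z = 1/(jωC) = -j/(ω·C) = 0 - j39.79 Ω
Step 3 — Series combination: Z_total = R + L + C = 88.5 + j109 Ω = 140.4∠50.9° Ω.

Z = 88.5 + j109 Ω = 140.4∠50.9° Ω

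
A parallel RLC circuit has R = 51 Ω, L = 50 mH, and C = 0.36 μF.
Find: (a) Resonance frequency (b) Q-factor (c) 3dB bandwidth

Step 1 — Resonance: ω₀ = 1/√(LC) = 1/√(0.05·3.6e-07) = 7454 rad/s.
Step 2 — f₀ = ω₀/(2π) = 1186 Hz.
Step 3 — Parallel Q: Q = R/(ω₀L) = 51/(7454·0.05) = 0.1368.
Step 4 — Bandwidth: Δω = ω₀/Q = 5.447e+04 rad/s; BW = Δω/(2π) = 8669 Hz.

(a) f₀ = 1186 Hz  (b) Q = 0.1368  (c) BW = 8669 Hz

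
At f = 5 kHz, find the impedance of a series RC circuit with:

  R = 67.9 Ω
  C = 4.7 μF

Step 1 — Angular frequency: ω = 2π·f = 2π·5000 = 3.142e+04 rad/s.
Step 2 — Component impedances:
  R: Z = R = 67.9 Ω
  C: Z = 1/(jωC) = -j/(ω·C) = 0 - j6.773 Ω
Step 3 — Series combination: Z_total = R + C = 67.9 - j6.773 Ω = 68.24∠-5.7° Ω.

Z = 67.9 - j6.773 Ω = 68.24∠-5.7° Ω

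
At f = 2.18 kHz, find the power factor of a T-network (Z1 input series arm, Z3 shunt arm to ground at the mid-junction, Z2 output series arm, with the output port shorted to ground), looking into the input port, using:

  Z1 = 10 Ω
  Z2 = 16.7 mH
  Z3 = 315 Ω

Step 1 — Angular frequency: ω = 2π·f = 2π·2180 = 1.37e+04 rad/s.
Step 2 — Component impedances:
  Z1: Z = R = 10 Ω
  Z2: Z = jωL = j·1.37e+04·0.0167 = 0 + j228.7 Ω
  Z3: Z = R = 315 Ω
Step 3 — With the output port shorted to ground, the output series arm Z2 runs from the junction to ground; the shunt arm Z3 also runs from the junction to ground. They appear in parallel: Z3 || Z2 = 108.8 + j149.8 Ω.
Step 4 — Series with input arm Z1: Z_in = Z1 + (Z3 || Z2) = 118.8 + j149.8 Ω = 191.1∠51.6° Ω.
Step 5 — Power factor: PF = cos(φ) = Re(Z)/|Z| = 118.76/191.14 = 0.6213.
Step 6 — Type: Im(Z) = 149.8 ⇒ lagging (phase φ = 51.6°).

PF = 0.6213 (lagging, φ = 51.6°)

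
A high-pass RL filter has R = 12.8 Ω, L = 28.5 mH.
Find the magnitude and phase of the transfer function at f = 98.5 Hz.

Step 1 — Angular frequency: ω = 2π·98.5 = 618.9 rad/s.
Step 2 — Transfer function: H(jω) = jωL/(R + jωL).
Step 3 — Numerator jωL = j·17.64; denominator R + jωL = 12.8 + j17.64.
Step 4 — H = 0.655 + j0.4754.
Step 5 — Magnitude: |H| = 0.8093 (-1.8 dB); phase: φ = 36.0°.

|H| = 0.8093 (-1.8 dB), φ = 36.0°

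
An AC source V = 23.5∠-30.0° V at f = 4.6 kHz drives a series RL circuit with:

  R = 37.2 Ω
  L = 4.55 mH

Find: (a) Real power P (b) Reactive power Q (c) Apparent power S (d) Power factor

Step 1 — Angular frequency: ω = 2π·f = 2π·4600 = 2.89e+04 rad/s.
Step 2 — Component impedances:
  R: Z = R = 37.2 Ω
  L: Z = jωL = j·2.89e+04·0.00455 = 0 + j131.5 Ω
Step 3 — Series combination: Z_total = R + L = 37.2 + j131.5 Ω = 136.7∠74.2° Ω.
Step 4 — Source phasor: V = 23.5∠-30.0° V = 20.35 - j11.75 V.
Step 5 — Current: I = V / Z = -0.0422 - j0.1667 A = 0.172∠-104.2° A.
Step 6 — Complex power: S = V·I* = 1.1 + j3.888 VA.
Step 7 — Real power: P = Re(S) = 1.1 W.
Step 8 — Reactive power: Q = Im(S) = 3.888 VAR.
Step 9 — Apparent power: |S| = 4.041 VA.
Step 10 — Power factor: PF = P/|S| = 0.2722 (lagging).

(a) P = 1.1 W  (b) Q = 3.888 VAR  (c) S = 4.041 VA  (d) PF = 0.2722 (lagging)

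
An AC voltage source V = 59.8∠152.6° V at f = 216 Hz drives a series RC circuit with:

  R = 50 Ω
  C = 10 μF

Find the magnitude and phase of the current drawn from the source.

Step 1 — Angular frequency: ω = 2π·f = 2π·216 = 1357 rad/s.
Step 2 — Component impedances:
  R: Z = R = 50 Ω
  C: Z = 1/(jωC) = -j/(ω·C) = 0 - j73.68 Ω
Step 3 — Series combination: Z_total = R + C = 50 - j73.68 Ω = 89.05∠-55.8° Ω.
Step 4 — Source phasor: V = 59.8∠152.6° V = -53.09 + j27.52 V.
Step 5 — Ohm's law: I = V / Z_total = (-53.09 + j27.52) / (50 - j73.68) = -0.5905 - j0.3198 A.
Step 6 — Convert to polar: |I| = 0.6716 A, ∠I = -151.6°.

I = 0.6716∠-151.6° A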